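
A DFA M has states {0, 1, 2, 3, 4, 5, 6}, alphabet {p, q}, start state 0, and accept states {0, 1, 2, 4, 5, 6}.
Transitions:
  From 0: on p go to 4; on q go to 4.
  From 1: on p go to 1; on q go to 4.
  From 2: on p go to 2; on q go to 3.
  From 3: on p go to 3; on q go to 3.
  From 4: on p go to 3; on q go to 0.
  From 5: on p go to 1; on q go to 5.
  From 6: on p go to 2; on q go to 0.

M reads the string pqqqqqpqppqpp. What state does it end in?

3

0 --p--> 4
4 --q--> 0
0 --q--> 4
4 --q--> 0
0 --q--> 4
4 --q--> 0
0 --p--> 4
4 --q--> 0
0 --p--> 4
4 --p--> 3
3 --q--> 3
3 --p--> 3
3 --p--> 3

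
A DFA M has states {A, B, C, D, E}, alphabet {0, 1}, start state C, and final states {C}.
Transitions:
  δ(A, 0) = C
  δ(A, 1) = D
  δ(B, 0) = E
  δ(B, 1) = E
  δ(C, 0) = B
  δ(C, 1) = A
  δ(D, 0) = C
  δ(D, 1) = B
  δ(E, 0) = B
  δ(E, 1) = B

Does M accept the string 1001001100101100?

rejected

C --1--> A
A --0--> C
C --0--> B
B --1--> E
E --0--> B
B --0--> E
E --1--> B
B --1--> E
E --0--> B
B --0--> E
E --1--> B
B --0--> E
E --1--> B
B --1--> E
E --0--> B
B --0--> E
End in state E, which is not an accepting state.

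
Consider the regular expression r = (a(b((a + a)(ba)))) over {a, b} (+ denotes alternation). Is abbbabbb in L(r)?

No split of abbbabbb into u·v has a matching u and (b((a+a)(ba))) matching v.

no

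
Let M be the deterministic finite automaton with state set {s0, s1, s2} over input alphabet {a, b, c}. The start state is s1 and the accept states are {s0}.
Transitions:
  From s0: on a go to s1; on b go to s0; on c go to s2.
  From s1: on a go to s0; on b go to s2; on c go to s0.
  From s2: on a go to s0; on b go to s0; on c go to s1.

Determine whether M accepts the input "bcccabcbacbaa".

s1 --b--> s2
s2 --c--> s1
s1 --c--> s0
s0 --c--> s2
s2 --a--> s0
s0 --b--> s0
s0 --c--> s2
s2 --b--> s0
s0 --a--> s1
s1 --c--> s0
s0 --b--> s0
s0 --a--> s1
s1 --a--> s0
End in state s0, which is an accepting state.

accepted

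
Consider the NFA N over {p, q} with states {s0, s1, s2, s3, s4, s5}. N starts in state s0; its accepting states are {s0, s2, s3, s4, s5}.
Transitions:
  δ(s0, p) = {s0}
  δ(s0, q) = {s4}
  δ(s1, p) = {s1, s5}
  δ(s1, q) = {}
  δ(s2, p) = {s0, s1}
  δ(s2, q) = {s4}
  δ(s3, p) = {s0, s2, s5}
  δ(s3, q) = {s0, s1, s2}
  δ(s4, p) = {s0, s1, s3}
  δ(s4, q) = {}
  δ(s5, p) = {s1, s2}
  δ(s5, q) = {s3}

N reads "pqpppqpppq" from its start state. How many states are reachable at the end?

Start: {s0}
read p: {s0}
read q: {s4}
read p: {s0, s1, s3}
read p: {s0, s1, s2, s5}
read p: {s0, s1, s2, s5}
read q: {s3, s4}
read p: {s0, s1, s2, s3, s5}
read p: {s0, s1, s2, s5}
read p: {s0, s1, s2, s5}
read q: {s3, s4}
Final reachable set {s3, s4} has 2 states.

2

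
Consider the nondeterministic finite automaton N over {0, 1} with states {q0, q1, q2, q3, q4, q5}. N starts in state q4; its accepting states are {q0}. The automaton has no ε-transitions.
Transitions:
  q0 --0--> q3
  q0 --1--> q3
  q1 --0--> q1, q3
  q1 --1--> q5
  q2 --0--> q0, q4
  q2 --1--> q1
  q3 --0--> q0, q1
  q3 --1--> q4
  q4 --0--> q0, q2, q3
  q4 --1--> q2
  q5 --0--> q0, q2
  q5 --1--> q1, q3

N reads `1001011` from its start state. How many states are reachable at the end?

Start: {q4}
read 1: {q2}
read 0: {q0, q4}
read 0: {q0, q2, q3}
read 1: {q1, q3, q4}
read 0: {q0, q1, q2, q3}
read 1: {q1, q3, q4, q5}
read 1: {q1, q2, q3, q4, q5}
Final reachable set {q1, q2, q3, q4, q5} has 5 states.

5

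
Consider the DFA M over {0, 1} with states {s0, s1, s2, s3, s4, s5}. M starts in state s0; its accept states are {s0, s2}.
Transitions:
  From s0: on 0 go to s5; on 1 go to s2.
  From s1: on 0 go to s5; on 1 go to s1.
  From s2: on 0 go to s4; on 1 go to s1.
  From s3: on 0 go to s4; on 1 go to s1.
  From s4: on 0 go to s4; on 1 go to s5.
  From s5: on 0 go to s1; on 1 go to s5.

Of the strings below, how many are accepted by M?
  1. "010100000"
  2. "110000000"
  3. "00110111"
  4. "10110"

"010100000": rejected
"110000000": rejected
"00110111": rejected
"10110": rejected

0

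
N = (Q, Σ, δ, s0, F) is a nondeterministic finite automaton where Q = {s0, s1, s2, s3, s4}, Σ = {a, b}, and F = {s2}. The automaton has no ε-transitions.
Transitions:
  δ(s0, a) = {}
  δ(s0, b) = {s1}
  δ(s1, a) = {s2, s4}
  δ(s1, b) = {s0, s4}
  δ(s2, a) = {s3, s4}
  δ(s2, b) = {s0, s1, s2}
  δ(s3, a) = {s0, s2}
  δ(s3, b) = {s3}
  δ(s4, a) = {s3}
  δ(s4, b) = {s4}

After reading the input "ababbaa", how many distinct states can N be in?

0

Start: {s0}
read a: {}
The reachable set is empty and stays empty for the remaining 6 symbols.
Final reachable set {} has 0 states.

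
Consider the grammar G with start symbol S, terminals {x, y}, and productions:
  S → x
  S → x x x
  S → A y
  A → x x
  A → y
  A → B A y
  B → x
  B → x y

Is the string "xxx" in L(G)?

S ⇒ xxx

yes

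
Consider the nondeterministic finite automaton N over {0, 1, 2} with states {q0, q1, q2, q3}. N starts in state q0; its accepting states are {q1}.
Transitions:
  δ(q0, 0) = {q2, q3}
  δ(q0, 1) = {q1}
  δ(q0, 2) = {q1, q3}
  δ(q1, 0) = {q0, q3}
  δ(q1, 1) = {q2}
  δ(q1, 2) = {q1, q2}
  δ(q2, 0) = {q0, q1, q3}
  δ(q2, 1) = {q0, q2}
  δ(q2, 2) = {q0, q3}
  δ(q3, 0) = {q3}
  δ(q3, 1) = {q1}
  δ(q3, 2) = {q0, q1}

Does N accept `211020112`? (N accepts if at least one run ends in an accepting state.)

Start: {q0}
read 2: {q1, q3}
read 1: {q1, q2}
read 1: {q0, q2}
read 0: {q0, q1, q2, q3}
read 2: {q0, q1, q2, q3}
read 0: {q0, q1, q2, q3}
read 1: {q0, q1, q2}
read 1: {q0, q1, q2}
read 2: {q0, q1, q2, q3}
Reachable ∩ accepting = {q1} — nonempty.

accepted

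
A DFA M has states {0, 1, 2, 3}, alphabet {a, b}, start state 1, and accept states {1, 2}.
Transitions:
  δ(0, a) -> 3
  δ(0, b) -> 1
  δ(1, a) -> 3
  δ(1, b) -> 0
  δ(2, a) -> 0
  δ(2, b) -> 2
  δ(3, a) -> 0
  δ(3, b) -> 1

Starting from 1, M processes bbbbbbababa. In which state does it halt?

3

1 --b--> 0
0 --b--> 1
1 --b--> 0
0 --b--> 1
1 --b--> 0
0 --b--> 1
1 --a--> 3
3 --b--> 1
1 --a--> 3
3 --b--> 1
1 --a--> 3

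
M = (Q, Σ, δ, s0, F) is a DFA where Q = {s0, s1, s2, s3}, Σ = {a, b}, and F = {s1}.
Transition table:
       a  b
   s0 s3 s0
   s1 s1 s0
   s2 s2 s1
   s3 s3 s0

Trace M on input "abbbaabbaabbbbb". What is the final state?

s0

s0 --a--> s3
s3 --b--> s0
s0 --b--> s0
s0 --b--> s0
s0 --a--> s3
s3 --a--> s3
s3 --b--> s0
s0 --b--> s0
s0 --a--> s3
s3 --a--> s3
s3 --b--> s0
s0 --b--> s0
s0 --b--> s0
s0 --b--> s0
s0 --b--> s0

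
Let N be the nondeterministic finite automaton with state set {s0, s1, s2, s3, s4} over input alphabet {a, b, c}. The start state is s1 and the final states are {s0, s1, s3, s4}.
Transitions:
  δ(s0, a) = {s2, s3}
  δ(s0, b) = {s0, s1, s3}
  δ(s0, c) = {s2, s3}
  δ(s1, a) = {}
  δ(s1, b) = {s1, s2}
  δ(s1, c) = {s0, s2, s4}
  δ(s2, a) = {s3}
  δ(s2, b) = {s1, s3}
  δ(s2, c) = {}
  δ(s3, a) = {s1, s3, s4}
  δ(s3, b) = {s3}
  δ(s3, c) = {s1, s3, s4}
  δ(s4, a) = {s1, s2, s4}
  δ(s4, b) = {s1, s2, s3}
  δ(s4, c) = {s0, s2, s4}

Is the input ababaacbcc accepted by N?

Start: {s1}
read a: {}
The reachable set is empty and stays empty for the remaining 9 symbols.
Reachable ∩ accepting = {} — empty.

rejected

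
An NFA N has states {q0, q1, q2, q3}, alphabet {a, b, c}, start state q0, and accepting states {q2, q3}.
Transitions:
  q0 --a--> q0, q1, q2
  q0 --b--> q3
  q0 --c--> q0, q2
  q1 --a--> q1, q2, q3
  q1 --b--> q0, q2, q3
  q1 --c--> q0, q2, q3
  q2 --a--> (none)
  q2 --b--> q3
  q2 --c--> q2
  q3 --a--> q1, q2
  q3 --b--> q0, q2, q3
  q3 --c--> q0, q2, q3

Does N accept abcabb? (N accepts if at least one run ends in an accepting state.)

accepted

Start: {q0}
read a: {q0, q1, q2}
read b: {q0, q2, q3}
read c: {q0, q2, q3}
read a: {q0, q1, q2}
read b: {q0, q2, q3}
read b: {q0, q2, q3}
Reachable ∩ accepting = {q2, q3} — nonempty.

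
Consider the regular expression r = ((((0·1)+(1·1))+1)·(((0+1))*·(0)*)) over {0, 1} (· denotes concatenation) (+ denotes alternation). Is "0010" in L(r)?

No split of 0010 into u·v has (((0·1)+(1·1))+1) matching u and (((0+1))*·(0)*) matching v.

no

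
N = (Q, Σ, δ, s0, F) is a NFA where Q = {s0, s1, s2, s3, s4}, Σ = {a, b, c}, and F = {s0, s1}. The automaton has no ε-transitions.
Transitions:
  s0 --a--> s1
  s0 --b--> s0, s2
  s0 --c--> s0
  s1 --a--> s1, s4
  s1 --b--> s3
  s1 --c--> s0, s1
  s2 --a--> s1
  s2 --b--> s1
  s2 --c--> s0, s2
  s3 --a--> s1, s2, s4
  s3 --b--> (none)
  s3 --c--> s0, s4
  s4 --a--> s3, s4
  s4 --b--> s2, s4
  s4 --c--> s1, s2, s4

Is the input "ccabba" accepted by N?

Start: {s0}
read c: {s0}
read c: {s0}
read a: {s1}
read b: {s3}
read b: {}
The reachable set is empty and stays empty for the remaining 1 symbol.
Reachable ∩ accepting = {} — empty.

rejected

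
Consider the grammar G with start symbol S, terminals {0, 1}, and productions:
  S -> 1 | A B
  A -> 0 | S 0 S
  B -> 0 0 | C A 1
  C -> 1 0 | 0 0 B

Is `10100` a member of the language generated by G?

yes

S ⇒ AB ⇒ S0SB ⇒ 10SB ⇒ 101B ⇒ 10100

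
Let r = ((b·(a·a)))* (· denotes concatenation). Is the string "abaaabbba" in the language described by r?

abaaabbba cannot be split into zero or more pieces each matching (b·(a·a)).

no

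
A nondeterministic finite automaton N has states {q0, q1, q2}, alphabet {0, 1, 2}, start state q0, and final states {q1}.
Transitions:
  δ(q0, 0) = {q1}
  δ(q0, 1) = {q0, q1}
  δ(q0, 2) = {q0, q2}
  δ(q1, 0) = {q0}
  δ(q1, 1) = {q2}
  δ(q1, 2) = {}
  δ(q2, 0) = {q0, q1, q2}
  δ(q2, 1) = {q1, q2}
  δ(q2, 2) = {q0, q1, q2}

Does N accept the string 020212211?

rejected

Start: {q0}
read 0: {q1}
read 2: {}
The reachable set is empty and stays empty for the remaining 7 symbols.
Reachable ∩ accepting = {} — empty.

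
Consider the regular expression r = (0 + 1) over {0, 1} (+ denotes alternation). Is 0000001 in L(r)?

no

Neither 0 nor 1 matches 0000001.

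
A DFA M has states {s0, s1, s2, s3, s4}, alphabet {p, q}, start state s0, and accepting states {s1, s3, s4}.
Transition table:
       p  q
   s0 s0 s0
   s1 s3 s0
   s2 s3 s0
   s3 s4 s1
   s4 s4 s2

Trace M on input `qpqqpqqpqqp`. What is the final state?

s0

s0 --q--> s0
s0 --p--> s0
s0 --q--> s0
s0 --q--> s0
s0 --p--> s0
s0 --q--> s0
s0 --q--> s0
s0 --p--> s0
s0 --q--> s0
s0 --q--> s0
s0 --p--> s0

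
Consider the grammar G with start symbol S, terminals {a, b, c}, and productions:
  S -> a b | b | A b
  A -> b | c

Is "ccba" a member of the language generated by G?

no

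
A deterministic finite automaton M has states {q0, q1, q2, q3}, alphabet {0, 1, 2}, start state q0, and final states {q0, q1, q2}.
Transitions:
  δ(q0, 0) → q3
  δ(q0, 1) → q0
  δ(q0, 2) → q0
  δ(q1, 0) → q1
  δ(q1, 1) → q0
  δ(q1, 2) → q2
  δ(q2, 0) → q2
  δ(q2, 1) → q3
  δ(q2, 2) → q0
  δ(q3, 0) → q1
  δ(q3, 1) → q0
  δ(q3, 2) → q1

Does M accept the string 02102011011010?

rejected

q0 --0--> q3
q3 --2--> q1
q1 --1--> q0
q0 --0--> q3
q3 --2--> q1
q1 --0--> q1
q1 --1--> q0
q0 --1--> q0
q0 --0--> q3
q3 --1--> q0
q0 --1--> q0
q0 --0--> q3
q3 --1--> q0
q0 --0--> q3
End in state q3, which is not an accepting state.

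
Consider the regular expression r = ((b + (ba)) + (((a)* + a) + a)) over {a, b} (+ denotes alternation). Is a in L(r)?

The right alternative (((a)*+a)+a) matches a.

yes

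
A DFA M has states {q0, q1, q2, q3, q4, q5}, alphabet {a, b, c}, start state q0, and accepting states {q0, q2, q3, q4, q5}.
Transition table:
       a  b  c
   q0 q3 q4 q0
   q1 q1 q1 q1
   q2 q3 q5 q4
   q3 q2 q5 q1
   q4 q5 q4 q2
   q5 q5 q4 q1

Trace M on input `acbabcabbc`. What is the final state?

q1

q0 --a--> q3
q3 --c--> q1
q1 --b--> q1
q1 --a--> q1
q1 --b--> q1
q1 --c--> q1
q1 --a--> q1
q1 --b--> q1
q1 --b--> q1
q1 --c--> q1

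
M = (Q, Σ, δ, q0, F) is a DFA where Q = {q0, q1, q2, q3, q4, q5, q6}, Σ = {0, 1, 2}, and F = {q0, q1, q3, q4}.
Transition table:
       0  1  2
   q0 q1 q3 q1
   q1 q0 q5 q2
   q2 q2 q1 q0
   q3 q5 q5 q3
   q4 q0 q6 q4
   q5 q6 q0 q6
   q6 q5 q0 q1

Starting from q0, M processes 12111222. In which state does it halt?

q3

q0 --1--> q3
q3 --2--> q3
q3 --1--> q5
q5 --1--> q0
q0 --1--> q3
q3 --2--> q3
q3 --2--> q3
q3 --2--> q3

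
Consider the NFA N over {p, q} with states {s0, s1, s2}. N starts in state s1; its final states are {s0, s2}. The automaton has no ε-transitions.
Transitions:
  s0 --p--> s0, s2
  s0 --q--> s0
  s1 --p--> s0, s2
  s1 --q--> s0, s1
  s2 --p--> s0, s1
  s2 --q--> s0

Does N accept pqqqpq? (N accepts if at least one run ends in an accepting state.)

Start: {s1}
read p: {s0, s2}
read q: {s0}
read q: {s0}
read q: {s0}
read p: {s0, s2}
read q: {s0}
Reachable ∩ accepting = {s0} — nonempty.

accepted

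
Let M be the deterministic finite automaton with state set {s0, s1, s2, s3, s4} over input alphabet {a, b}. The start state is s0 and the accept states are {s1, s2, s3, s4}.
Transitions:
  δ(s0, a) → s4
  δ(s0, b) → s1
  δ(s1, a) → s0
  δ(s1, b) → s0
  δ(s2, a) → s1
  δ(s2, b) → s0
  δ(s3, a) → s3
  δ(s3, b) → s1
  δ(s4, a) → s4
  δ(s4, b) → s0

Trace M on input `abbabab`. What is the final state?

s0 --a--> s4
s4 --b--> s0
s0 --b--> s1
s1 --a--> s0
s0 --b--> s1
s1 --a--> s0
s0 --b--> s1

s1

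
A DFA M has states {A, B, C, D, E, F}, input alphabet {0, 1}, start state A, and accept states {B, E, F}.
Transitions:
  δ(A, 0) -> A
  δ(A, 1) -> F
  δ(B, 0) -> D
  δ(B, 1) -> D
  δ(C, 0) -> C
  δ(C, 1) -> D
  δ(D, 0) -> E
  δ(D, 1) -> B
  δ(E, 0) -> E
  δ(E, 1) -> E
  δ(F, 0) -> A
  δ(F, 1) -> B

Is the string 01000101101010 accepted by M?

A --0--> A
A --1--> F
F --0--> A
A --0--> A
A --0--> A
A --1--> F
F --0--> A
A --1--> F
F --1--> B
B --0--> D
D --1--> B
B --0--> D
D --1--> B
B --0--> D
End in state D, which is not an accepting state.

rejected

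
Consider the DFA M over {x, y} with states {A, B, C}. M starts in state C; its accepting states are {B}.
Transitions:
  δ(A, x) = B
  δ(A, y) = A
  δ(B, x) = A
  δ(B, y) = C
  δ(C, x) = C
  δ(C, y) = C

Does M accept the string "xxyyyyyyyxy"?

C --x--> C
C --x--> C
C --y--> C
C --y--> C
C --y--> C
C --y--> C
C --y--> C
C --y--> C
C --y--> C
C --x--> C
C --y--> C
End in state C, which is not an accepting state.

rejected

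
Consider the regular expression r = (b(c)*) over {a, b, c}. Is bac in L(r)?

no

No split of bac into u·v has b matching u and (c)* matching v.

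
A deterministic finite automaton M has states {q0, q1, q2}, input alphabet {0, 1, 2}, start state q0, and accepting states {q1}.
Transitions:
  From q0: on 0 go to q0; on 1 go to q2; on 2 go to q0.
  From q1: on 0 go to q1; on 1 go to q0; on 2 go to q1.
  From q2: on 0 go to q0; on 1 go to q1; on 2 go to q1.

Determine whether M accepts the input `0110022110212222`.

accepted

q0 --0--> q0
q0 --1--> q2
q2 --1--> q1
q1 --0--> q1
q1 --0--> q1
q1 --2--> q1
q1 --2--> q1
q1 --1--> q0
q0 --1--> q2
q2 --0--> q0
q0 --2--> q0
q0 --1--> q2
q2 --2--> q1
q1 --2--> q1
q1 --2--> q1
q1 --2--> q1
End in state q1, which is an accepting state.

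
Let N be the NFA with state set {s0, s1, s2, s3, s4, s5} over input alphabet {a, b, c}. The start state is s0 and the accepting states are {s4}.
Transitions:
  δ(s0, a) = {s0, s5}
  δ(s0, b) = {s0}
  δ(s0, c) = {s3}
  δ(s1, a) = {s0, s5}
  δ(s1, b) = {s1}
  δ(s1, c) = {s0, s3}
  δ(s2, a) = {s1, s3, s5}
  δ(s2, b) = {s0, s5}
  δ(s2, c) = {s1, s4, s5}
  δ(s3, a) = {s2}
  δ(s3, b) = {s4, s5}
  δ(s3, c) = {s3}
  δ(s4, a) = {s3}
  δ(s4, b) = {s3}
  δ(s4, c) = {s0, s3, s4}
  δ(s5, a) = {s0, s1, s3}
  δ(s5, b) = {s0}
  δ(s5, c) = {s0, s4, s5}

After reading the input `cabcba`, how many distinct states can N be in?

5

Start: {s0}
read c: {s3}
read a: {s2}
read b: {s0, s5}
read c: {s0, s3, s4, s5}
read b: {s0, s3, s4, s5}
read a: {s0, s1, s2, s3, s5}
Final reachable set {s0, s1, s2, s3, s5} has 5 states.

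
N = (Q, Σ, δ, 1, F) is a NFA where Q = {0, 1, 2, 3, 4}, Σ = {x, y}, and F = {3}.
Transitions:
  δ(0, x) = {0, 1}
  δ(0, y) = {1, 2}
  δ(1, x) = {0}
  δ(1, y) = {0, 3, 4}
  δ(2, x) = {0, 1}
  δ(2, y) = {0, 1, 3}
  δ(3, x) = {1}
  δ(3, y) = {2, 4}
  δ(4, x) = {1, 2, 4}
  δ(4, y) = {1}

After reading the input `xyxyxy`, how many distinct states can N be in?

5

Start: {1}
read x: {0}
read y: {1, 2}
read x: {0, 1}
read y: {0, 1, 2, 3, 4}
read x: {0, 1, 2, 4}
read y: {0, 1, 2, 3, 4}
Final reachable set {0, 1, 2, 3, 4} has 5 states.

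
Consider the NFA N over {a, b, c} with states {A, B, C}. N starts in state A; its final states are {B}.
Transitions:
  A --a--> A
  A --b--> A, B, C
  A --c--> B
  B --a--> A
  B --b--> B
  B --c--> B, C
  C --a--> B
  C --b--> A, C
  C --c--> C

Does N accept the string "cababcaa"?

rejected

Start: {A}
read c: {B}
read a: {A}
read b: {A, B, C}
read a: {A, B}
read b: {A, B, C}
read c: {B, C}
read a: {A, B}
read a: {A}
Reachable ∩ accepting = {} — empty.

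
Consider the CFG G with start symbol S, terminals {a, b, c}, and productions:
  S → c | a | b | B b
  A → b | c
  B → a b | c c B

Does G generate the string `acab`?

no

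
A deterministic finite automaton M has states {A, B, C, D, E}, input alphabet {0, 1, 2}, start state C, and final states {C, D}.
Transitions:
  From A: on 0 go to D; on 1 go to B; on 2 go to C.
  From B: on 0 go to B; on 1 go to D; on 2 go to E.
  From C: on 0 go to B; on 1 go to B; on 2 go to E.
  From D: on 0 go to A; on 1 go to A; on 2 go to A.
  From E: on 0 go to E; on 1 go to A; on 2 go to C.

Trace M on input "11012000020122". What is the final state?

C --1--> B
B --1--> D
D --0--> A
A --1--> B
B --2--> E
E --0--> E
E --0--> E
E --0--> E
E --0--> E
E --2--> C
C --0--> B
B --1--> D
D --2--> A
A --2--> C

C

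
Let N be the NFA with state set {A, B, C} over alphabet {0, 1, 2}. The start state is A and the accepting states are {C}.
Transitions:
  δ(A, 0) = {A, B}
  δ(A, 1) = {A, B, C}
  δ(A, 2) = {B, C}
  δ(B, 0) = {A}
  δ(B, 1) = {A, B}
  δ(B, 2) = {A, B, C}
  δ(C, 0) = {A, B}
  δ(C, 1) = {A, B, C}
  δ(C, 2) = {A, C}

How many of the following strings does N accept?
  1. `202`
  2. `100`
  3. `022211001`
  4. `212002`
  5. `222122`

4

`202`: accepted
`100`: rejected
`022211001`: accepted
`212002`: accepted
`222122`: accepted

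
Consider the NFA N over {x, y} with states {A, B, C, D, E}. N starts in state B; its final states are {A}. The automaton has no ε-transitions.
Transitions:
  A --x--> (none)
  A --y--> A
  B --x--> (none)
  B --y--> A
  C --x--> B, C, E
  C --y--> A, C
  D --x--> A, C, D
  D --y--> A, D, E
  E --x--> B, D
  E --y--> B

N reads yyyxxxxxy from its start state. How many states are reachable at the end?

0

Start: {B}
read y: {A}
read y: {A}
read y: {A}
read x: {}
The reachable set is empty and stays empty for the remaining 5 symbols.
Final reachable set {} has 0 states.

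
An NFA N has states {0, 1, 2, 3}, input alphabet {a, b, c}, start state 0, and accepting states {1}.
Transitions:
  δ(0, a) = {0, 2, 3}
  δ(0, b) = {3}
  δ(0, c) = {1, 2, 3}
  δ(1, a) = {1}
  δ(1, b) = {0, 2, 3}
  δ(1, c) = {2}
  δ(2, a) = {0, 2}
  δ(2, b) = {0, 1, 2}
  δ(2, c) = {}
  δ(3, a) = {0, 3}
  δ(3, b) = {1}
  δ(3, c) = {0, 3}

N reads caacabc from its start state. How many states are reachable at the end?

4

Start: {0}
read c: {1, 2, 3}
read a: {0, 1, 2, 3}
read a: {0, 1, 2, 3}
read c: {0, 1, 2, 3}
read a: {0, 1, 2, 3}
read b: {0, 1, 2, 3}
read c: {0, 1, 2, 3}
Final reachable set {0, 1, 2, 3} has 4 states.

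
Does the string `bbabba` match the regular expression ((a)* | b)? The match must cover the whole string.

no

Neither (a)* nor b matches bbabba.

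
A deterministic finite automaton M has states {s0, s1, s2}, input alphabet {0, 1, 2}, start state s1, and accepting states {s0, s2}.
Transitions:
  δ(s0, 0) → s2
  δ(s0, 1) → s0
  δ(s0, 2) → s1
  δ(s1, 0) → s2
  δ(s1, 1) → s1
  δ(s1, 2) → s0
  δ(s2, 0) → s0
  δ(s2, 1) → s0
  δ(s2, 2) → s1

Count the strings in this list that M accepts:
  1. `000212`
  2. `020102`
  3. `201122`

2

`000212`: accepted
`020102`: rejected
`201122`: accepted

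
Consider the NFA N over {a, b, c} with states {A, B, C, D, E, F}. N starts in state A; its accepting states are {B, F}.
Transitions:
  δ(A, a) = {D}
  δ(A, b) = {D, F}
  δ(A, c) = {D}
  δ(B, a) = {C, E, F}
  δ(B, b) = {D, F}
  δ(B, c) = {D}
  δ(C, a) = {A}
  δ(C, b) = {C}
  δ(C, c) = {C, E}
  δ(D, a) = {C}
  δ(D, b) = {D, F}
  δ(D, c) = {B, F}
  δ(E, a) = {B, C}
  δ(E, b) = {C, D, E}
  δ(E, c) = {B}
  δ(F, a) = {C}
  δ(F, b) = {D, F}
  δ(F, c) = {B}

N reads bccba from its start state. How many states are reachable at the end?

1

Start: {A}
read b: {D, F}
read c: {B, F}
read c: {B, D}
read b: {D, F}
read a: {C}
Final reachable set {C} has 1 state.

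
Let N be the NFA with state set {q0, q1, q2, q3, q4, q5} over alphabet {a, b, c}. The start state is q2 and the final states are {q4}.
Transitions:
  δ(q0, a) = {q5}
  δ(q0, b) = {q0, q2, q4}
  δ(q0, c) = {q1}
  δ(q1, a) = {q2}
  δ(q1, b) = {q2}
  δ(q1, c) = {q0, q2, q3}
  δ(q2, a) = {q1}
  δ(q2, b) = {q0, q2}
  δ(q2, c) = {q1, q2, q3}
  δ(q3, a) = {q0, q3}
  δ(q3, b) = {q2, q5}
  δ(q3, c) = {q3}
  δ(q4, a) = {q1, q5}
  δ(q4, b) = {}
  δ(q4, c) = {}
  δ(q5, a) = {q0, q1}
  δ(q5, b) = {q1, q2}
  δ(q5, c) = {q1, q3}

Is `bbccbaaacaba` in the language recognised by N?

Start: {q2}
read b: {q0, q2}
read b: {q0, q2, q4}
read c: {q1, q2, q3}
read c: {q0, q1, q2, q3}
read b: {q0, q2, q4, q5}
read a: {q0, q1, q5}
read a: {q0, q1, q2, q5}
read a: {q0, q1, q2, q5}
read c: {q0, q1, q2, q3}
read a: {q0, q1, q2, q3, q5}
read b: {q0, q1, q2, q4, q5}
read a: {q0, q1, q2, q5}
Reachable ∩ accepting = {} — empty.

rejected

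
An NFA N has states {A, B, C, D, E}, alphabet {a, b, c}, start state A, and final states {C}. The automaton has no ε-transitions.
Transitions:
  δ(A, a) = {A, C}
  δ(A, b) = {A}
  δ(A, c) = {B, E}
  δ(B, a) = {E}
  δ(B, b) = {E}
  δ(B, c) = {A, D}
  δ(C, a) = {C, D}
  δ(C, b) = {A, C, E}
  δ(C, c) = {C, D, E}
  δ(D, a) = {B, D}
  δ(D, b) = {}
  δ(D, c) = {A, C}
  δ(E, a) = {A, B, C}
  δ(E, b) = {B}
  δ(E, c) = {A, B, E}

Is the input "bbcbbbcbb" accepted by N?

Start: {A}
read b: {A}
read b: {A}
read c: {B, E}
read b: {B, E}
read b: {B, E}
read b: {B, E}
read c: {A, B, D, E}
read b: {A, B, E}
read b: {A, B, E}
Reachable ∩ accepting = {} — empty.

rejected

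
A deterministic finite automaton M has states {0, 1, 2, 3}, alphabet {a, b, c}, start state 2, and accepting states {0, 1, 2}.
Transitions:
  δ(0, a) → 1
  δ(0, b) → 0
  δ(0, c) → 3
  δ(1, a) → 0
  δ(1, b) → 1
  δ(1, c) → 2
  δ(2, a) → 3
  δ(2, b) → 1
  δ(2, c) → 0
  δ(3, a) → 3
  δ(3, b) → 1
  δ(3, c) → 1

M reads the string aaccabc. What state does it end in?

2

2 --a--> 3
3 --a--> 3
3 --c--> 1
1 --c--> 2
2 --a--> 3
3 --b--> 1
1 --c--> 2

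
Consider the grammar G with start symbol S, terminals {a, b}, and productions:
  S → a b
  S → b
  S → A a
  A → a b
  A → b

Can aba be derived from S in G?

yes

S ⇒ Aa ⇒ aba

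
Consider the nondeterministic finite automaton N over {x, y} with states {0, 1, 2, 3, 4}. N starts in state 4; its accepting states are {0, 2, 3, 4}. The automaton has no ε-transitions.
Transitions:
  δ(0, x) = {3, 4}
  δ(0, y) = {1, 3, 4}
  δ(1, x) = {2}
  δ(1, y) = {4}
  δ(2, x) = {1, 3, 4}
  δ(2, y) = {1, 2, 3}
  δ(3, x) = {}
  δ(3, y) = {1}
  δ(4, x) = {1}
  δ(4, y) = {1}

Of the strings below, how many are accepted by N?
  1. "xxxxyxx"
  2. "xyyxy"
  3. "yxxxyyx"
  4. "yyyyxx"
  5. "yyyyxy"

5

"xxxxyxx": accepted
"xyyxy": accepted
"yxxxyyx": accepted
"yyyyxx": accepted
"yyyyxy": accepted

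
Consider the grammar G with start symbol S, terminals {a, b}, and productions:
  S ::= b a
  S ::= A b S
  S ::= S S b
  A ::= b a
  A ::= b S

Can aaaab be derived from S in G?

no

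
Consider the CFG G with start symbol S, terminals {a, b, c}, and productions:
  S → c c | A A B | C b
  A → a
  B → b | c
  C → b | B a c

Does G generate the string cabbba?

no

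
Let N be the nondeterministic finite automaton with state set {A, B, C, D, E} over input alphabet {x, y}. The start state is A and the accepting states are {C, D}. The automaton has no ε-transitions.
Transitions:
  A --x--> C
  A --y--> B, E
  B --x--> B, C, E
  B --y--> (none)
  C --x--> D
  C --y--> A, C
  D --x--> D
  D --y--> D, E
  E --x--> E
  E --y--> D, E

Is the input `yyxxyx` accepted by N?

accepted

Start: {A}
read y: {B, E}
read y: {D, E}
read x: {D, E}
read x: {D, E}
read y: {D, E}
read x: {D, E}
Reachable ∩ accepting = {D} — nonempty.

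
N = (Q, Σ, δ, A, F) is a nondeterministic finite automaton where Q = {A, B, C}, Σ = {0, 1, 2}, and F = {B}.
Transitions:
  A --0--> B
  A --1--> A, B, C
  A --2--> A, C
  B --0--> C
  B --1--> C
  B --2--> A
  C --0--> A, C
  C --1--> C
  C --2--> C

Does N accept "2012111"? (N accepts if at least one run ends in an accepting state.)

accepted

Start: {A}
read 2: {A, C}
read 0: {A, B, C}
read 1: {A, B, C}
read 2: {A, C}
read 1: {A, B, C}
read 1: {A, B, C}
read 1: {A, B, C}
Reachable ∩ accepting = {B} — nonempty.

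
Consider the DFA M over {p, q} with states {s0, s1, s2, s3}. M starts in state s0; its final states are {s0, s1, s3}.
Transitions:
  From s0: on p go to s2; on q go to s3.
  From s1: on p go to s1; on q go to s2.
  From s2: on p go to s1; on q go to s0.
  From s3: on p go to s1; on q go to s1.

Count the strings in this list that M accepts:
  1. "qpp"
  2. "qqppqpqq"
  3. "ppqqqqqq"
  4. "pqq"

4

"qpp": accepted
"qqppqpqq": accepted
"ppqqqqqq": accepted
"pqq": accepted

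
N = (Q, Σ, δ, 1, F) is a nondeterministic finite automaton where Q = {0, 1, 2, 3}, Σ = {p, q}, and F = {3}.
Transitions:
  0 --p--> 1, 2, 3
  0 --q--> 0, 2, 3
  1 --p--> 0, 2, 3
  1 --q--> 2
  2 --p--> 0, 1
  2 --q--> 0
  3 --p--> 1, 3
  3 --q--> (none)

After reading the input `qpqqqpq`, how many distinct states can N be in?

Start: {1}
read q: {2}
read p: {0, 1}
read q: {0, 2, 3}
read q: {0, 2, 3}
read q: {0, 2, 3}
read p: {0, 1, 2, 3}
read q: {0, 2, 3}
Final reachable set {0, 2, 3} has 3 states.

3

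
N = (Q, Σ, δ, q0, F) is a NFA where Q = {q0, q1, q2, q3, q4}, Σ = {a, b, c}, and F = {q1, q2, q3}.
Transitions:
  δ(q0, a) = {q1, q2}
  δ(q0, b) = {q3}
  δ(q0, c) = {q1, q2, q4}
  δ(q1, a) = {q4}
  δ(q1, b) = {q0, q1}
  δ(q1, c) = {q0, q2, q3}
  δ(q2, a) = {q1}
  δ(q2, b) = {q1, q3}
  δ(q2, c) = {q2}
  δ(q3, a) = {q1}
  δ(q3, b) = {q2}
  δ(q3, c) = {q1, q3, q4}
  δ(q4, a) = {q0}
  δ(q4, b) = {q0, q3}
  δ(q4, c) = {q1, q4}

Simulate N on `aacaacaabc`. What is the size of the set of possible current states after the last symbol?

Start: {q0}
read a: {q1, q2}
read a: {q1, q4}
read c: {q0, q1, q2, q3, q4}
read a: {q0, q1, q2, q4}
read a: {q0, q1, q2, q4}
read c: {q0, q1, q2, q3, q4}
read a: {q0, q1, q2, q4}
read a: {q0, q1, q2, q4}
read b: {q0, q1, q3}
read c: {q0, q1, q2, q3, q4}
Final reachable set {q0, q1, q2, q3, q4} has 5 states.

5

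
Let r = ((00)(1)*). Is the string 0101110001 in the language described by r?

No split of 0101110001 into u·v has (00) matching u and (1)* matching v.

no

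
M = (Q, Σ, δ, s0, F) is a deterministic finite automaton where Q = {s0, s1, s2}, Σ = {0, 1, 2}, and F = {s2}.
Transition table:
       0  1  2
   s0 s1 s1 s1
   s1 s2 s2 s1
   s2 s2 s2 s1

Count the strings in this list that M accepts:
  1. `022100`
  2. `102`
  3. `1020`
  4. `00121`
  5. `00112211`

`022100`: accepted
`102`: rejected
`1020`: accepted
`00121`: accepted
`00112211`: accepted

4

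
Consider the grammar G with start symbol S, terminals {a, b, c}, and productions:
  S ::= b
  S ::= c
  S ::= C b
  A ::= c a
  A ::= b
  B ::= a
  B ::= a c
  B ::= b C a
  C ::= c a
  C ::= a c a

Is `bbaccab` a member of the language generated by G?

no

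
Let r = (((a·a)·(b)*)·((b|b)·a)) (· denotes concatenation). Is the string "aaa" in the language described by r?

No split of aaa into u·v has ((a·a)·(b)*) matching u and ((b|b)·a) matching v.

no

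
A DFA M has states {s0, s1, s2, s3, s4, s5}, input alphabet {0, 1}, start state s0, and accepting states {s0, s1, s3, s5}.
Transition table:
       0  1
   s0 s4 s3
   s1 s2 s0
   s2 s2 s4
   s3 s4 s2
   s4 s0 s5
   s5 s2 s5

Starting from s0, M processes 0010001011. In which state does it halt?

s5

s0 --0--> s4
s4 --0--> s0
s0 --1--> s3
s3 --0--> s4
s4 --0--> s0
s0 --0--> s4
s4 --1--> s5
s5 --0--> s2
s2 --1--> s4
s4 --1--> s5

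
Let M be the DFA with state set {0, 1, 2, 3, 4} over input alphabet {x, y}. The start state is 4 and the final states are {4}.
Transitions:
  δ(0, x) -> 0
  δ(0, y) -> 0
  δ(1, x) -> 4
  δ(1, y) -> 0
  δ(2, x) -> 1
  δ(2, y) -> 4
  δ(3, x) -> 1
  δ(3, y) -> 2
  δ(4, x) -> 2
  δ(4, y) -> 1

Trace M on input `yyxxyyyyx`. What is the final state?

0

4 --y--> 1
1 --y--> 0
0 --x--> 0
0 --x--> 0
0 --y--> 0
0 --y--> 0
0 --y--> 0
0 --y--> 0
0 --x--> 0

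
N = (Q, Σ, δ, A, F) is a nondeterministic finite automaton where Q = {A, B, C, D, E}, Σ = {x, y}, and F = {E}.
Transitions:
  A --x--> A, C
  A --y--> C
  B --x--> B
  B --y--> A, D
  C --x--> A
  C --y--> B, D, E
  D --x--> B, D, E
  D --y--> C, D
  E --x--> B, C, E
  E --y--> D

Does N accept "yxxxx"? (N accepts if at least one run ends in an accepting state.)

rejected

Start: {A}
read y: {C}
read x: {A}
read x: {A, C}
read x: {A, C}
read x: {A, C}
Reachable ∩ accepting = {} — empty.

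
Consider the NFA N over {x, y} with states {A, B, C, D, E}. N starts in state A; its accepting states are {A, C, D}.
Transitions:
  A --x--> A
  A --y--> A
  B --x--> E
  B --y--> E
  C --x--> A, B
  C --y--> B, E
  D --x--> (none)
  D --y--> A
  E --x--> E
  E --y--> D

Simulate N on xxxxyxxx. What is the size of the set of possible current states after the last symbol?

Start: {A}
read x: {A}
read x: {A}
read x: {A}
read x: {A}
read y: {A}
read x: {A}
read x: {A}
read x: {A}
Final reachable set {A} has 1 state.

1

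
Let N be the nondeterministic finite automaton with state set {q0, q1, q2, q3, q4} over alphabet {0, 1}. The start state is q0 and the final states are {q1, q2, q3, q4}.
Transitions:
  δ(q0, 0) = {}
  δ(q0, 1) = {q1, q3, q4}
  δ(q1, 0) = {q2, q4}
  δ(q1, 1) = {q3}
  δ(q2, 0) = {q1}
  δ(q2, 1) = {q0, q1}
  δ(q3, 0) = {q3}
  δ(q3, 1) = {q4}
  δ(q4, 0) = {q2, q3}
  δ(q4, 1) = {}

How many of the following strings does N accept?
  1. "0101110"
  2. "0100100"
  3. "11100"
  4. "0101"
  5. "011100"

"0101110": rejected
"0100100": rejected
"11100": accepted
"0101": rejected
"011100": rejected

1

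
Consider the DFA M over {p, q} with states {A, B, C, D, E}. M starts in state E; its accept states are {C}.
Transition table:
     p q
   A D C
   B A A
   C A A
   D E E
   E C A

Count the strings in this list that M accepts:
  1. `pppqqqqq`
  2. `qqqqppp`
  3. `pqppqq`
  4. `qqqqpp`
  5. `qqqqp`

`pppqqqqq`: accepted
`qqqqppp`: rejected
`pqppqq`: accepted
`qqqqpp`: rejected
`qqqqp`: rejected

2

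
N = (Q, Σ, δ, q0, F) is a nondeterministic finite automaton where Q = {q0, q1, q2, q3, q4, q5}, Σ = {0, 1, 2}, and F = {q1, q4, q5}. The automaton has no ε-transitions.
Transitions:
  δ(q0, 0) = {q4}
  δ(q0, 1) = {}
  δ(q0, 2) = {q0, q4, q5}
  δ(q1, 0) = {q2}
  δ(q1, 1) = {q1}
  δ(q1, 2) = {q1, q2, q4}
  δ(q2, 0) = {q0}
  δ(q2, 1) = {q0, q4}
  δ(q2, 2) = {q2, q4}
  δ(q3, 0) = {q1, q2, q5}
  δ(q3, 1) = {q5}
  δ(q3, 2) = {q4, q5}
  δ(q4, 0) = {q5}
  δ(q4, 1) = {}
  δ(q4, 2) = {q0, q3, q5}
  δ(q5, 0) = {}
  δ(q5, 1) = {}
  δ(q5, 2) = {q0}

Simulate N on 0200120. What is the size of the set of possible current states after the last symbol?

4

Start: {q0}
read 0: {q4}
read 2: {q0, q3, q5}
read 0: {q1, q2, q4, q5}
read 0: {q0, q2, q5}
read 1: {q0, q4}
read 2: {q0, q3, q4, q5}
read 0: {q1, q2, q4, q5}
Final reachable set {q1, q2, q4, q5} has 4 states.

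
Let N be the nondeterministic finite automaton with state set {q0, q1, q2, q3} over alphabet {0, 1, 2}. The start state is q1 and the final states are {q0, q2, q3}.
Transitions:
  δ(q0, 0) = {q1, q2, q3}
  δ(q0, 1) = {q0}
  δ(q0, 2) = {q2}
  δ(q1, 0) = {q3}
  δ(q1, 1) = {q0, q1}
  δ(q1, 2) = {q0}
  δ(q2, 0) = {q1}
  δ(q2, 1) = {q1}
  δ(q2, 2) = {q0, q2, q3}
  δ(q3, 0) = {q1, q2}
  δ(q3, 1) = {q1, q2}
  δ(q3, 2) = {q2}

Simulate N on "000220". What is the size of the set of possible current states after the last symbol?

Start: {q1}
read 0: {q3}
read 0: {q1, q2}
read 0: {q1, q3}
read 2: {q0, q2}
read 2: {q0, q2, q3}
read 0: {q1, q2, q3}
Final reachable set {q1, q2, q3} has 3 states.

3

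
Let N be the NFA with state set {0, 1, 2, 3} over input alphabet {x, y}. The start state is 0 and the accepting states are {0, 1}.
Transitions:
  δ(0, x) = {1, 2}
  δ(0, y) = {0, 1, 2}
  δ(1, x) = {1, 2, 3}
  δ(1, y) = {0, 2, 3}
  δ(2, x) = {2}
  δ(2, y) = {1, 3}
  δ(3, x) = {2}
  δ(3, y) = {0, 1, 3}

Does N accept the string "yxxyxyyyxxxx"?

accepted

Start: {0}
read y: {0, 1, 2}
read x: {1, 2, 3}
read x: {1, 2, 3}
read y: {0, 1, 2, 3}
read x: {1, 2, 3}
read y: {0, 1, 2, 3}
read y: {0, 1, 2, 3}
read y: {0, 1, 2, 3}
read x: {1, 2, 3}
read x: {1, 2, 3}
read x: {1, 2, 3}
read x: {1, 2, 3}
Reachable ∩ accepting = {1} — nonempty.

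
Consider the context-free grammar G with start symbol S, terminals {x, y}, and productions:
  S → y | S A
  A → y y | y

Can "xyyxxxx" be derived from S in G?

no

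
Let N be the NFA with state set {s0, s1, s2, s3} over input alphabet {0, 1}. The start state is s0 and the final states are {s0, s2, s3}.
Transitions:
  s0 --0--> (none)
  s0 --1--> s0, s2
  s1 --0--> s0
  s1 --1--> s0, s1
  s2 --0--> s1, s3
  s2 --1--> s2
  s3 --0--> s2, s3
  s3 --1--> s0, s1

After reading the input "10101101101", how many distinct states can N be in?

3

Start: {s0}
read 1: {s0, s2}
read 0: {s1, s3}
read 1: {s0, s1}
read 0: {s0}
read 1: {s0, s2}
read 1: {s0, s2}
read 0: {s1, s3}
read 1: {s0, s1}
read 1: {s0, s1, s2}
read 0: {s0, s1, s3}
read 1: {s0, s1, s2}
Final reachable set {s0, s1, s2} has 3 states.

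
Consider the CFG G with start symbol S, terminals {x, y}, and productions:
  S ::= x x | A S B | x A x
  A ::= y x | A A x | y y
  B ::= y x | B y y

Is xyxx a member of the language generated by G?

S ⇒ xAx ⇒ xyxx

yes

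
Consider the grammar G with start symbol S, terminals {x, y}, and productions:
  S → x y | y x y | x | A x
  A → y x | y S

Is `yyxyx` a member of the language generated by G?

yes

S ⇒ Ax ⇒ ySx ⇒ yyxyx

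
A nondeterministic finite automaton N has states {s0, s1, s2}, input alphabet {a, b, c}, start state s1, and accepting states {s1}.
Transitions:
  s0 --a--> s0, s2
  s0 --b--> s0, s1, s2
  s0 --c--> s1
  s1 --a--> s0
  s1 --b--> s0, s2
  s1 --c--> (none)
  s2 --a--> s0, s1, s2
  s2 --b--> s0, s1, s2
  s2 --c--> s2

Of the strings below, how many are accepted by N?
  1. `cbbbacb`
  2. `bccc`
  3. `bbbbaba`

1

`cbbbacb`: rejected
`bccc`: rejected
`bbbbaba`: accepted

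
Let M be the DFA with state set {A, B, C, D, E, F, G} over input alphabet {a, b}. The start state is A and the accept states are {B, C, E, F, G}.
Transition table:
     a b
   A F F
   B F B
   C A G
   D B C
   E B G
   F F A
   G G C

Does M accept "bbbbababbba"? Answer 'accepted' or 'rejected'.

A --b--> F
F --b--> A
A --b--> F
F --b--> A
A --a--> F
F --b--> A
A --a--> F
F --b--> A
A --b--> F
F --b--> A
A --a--> F
End in state F, which is an accepting state.

accepted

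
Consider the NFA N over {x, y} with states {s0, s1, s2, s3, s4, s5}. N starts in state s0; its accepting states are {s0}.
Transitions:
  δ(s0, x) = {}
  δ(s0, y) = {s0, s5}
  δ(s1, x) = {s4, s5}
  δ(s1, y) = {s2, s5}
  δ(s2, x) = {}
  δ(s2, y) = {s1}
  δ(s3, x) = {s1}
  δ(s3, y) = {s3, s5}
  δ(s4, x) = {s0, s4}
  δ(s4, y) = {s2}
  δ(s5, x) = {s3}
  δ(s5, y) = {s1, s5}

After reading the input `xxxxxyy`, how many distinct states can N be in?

Start: {s0}
read x: {}
The reachable set is empty and stays empty for the remaining 6 symbols.
Final reachable set {} has 0 states.

0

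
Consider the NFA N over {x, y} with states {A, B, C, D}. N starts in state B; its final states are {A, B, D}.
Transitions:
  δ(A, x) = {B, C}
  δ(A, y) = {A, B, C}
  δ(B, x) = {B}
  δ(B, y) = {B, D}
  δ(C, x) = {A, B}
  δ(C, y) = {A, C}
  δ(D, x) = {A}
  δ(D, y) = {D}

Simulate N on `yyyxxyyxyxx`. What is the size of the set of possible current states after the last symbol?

Start: {B}
read y: {B, D}
read y: {B, D}
read y: {B, D}
read x: {A, B}
read x: {B, C}
read y: {A, B, C, D}
read y: {A, B, C, D}
read x: {A, B, C}
read y: {A, B, C, D}
read x: {A, B, C}
read x: {A, B, C}
Final reachable set {A, B, C} has 3 states.

3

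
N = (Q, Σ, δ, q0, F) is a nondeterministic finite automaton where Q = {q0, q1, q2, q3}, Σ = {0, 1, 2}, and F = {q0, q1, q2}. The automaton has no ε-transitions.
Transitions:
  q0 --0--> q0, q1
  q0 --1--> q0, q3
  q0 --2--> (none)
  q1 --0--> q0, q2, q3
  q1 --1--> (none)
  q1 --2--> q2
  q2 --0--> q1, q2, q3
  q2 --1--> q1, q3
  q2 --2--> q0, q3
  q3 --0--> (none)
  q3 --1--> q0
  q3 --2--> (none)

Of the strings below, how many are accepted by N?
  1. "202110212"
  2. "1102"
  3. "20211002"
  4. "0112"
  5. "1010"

"202110212": rejected
"1102": accepted
"20211002": rejected
"0112": rejected
"1010": accepted

2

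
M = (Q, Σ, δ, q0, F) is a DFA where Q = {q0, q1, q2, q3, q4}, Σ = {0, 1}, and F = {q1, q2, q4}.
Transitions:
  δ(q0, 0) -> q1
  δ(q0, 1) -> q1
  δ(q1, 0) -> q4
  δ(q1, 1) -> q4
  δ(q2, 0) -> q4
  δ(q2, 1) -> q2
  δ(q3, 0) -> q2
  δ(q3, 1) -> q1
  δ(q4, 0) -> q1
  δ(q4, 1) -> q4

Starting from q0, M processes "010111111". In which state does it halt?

q0 --0--> q1
q1 --1--> q4
q4 --0--> q1
q1 --1--> q4
q4 --1--> q4
q4 --1--> q4
q4 --1--> q4
q4 --1--> q4
q4 --1--> q4

q4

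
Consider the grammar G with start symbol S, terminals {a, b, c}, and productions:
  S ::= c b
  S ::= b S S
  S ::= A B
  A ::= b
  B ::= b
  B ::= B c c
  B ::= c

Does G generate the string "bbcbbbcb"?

yes

S ⇒ bSS ⇒ bbSSS ⇒ bbcbSS ⇒ bbcbABS ⇒ bbcbbBS ⇒ bbcbbbS ⇒ bbcbbbcb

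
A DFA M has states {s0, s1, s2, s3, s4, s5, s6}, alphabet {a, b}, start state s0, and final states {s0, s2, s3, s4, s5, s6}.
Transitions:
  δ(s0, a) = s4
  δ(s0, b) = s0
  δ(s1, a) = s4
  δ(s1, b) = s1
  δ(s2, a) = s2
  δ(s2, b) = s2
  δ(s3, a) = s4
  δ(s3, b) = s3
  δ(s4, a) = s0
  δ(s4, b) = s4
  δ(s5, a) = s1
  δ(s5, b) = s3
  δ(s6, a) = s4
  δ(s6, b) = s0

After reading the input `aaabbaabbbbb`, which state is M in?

s4

s0 --a--> s4
s4 --a--> s0
s0 --a--> s4
s4 --b--> s4
s4 --b--> s4
s4 --a--> s0
s0 --a--> s4
s4 --b--> s4
s4 --b--> s4
s4 --b--> s4
s4 --b--> s4
s4 --b--> s4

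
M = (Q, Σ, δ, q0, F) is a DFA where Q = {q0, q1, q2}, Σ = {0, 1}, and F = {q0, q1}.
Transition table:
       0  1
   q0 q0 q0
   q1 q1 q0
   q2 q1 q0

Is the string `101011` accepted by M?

q0 --1--> q0
q0 --0--> q0
q0 --1--> q0
q0 --0--> q0
q0 --1--> q0
q0 --1--> q0
End in state q0, which is an accepting state.

accepted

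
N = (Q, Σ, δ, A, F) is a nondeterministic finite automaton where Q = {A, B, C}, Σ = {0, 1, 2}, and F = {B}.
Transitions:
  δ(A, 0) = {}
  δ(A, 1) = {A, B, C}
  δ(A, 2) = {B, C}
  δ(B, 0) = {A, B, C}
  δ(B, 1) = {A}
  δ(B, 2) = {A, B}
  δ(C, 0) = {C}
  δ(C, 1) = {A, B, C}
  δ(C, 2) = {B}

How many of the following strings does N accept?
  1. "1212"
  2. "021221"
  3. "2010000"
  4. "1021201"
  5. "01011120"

"1212": accepted
"021221": rejected
"2010000": accepted
"1021201": accepted
"01011120": rejected

3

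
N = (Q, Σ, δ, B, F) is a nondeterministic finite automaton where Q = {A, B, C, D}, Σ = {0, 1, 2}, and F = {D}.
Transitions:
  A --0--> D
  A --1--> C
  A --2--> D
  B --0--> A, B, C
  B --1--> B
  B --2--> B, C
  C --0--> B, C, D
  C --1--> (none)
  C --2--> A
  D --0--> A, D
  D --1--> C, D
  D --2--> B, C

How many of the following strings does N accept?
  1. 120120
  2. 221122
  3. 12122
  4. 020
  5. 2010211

120120: accepted
221122: rejected
12122: rejected
020: accepted
2010211: accepted

3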